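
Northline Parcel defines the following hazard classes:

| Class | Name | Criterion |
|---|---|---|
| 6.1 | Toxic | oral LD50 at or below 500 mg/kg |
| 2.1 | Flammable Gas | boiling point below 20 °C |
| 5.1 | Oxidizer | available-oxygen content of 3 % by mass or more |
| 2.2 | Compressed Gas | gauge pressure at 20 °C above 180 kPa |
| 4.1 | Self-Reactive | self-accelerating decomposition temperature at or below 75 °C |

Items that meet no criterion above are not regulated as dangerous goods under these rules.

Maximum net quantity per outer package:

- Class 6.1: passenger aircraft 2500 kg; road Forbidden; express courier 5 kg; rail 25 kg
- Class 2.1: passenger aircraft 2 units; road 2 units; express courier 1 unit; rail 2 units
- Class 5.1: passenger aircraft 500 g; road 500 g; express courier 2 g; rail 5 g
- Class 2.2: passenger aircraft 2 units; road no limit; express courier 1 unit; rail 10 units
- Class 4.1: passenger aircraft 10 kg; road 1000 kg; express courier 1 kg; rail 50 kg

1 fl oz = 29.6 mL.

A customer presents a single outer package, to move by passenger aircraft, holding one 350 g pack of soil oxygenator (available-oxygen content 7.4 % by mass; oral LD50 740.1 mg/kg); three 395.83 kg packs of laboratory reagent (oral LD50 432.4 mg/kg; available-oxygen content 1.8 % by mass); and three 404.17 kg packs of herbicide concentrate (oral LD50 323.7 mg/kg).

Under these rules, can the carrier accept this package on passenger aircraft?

With available-oxygen content 7.4 % by mass (≥ 3 % by mass), the soil oxygenator falls in Class 5.1.
The laboratory reagent has oral LD50 432.4 mg/kg, which is ≤ 500 mg/kg, so it is Class 6.1 (Toxic).
With oral LD50 323.7 mg/kg (≤ 500 mg/kg), the herbicide concentrate falls in Class 6.1.
Total Class 6.1: (three 395.83 kg packs = 1187.49 kg) + (three 404.17 kg packs = 1212.51 kg) = 2400 kg.
That is within the Class 6.1 passenger aircraft limit of 2500 kg.
Class 5.1 quantity: 350 g.
That is within the Class 5.1 passenger aircraft limit of 500 g.
Every hazard class is within its passenger aircraft limit and no segregation rule is violated.

Yes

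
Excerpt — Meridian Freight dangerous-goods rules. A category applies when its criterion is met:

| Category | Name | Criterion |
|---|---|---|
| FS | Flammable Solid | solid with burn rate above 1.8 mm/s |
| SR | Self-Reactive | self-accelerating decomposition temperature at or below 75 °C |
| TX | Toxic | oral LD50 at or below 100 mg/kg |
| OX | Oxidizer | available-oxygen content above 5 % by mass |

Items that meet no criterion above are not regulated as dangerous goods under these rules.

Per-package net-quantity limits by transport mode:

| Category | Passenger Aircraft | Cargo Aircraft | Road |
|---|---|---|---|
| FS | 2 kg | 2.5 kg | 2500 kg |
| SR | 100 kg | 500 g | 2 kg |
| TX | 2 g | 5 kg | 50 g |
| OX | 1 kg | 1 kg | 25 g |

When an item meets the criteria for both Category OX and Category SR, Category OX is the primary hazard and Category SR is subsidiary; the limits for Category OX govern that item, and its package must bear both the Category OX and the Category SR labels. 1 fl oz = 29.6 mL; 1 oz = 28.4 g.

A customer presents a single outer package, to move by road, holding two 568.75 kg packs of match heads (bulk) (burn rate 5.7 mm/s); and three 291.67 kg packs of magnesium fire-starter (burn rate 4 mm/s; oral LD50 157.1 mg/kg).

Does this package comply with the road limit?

Yes

Burn rate 5.7 mm/s meets the Category FS criterion (Flammable Solid), so the match heads (bulk) are Category FS.
Burn rate 4 mm/s meets the Category FS criterion (Flammable Solid), so the magnesium fire-starter is Category FS.
Category FS net quantity: (two 568.75 kg packs = 1137.5 kg) + (three 291.67 kg packs = 875.01 kg) = 2012.51 kg.
2012.51 kg is within the road limit of 2500 kg for Category FS.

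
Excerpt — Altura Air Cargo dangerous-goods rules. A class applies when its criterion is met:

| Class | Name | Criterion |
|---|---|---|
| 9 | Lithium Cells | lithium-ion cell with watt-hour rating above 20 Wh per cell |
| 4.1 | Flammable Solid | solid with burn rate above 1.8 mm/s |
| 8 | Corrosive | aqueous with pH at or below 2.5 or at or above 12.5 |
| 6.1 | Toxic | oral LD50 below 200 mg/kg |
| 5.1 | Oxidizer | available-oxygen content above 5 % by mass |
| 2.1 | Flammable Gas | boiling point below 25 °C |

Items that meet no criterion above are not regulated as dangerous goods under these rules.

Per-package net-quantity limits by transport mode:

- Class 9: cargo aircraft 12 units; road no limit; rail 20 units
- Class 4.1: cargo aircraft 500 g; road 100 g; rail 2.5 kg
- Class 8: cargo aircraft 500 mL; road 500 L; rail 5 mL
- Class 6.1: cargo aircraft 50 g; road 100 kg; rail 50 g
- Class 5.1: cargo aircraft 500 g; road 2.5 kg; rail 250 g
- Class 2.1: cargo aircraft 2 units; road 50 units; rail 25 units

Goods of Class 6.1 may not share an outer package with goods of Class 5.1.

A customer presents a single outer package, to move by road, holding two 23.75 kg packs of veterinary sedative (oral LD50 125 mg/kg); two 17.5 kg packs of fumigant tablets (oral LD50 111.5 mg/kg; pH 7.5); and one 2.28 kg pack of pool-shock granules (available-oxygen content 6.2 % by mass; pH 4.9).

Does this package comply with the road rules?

No

Veterinary sedative: oral LD50 125 mg/kg < 200 mg/kg → Class 6.1 (Toxic).
With oral LD50 111.5 mg/kg (< 200 mg/kg), the fumigant tablets fall in Class 6.1.
Available-oxygen content 6.2 % by mass meets the Class 5.1 criterion (Oxidizer), so the pool-shock granules are Class 5.1.
Total Class 6.1: (two 23.75 kg packs = 47.5 kg) + (two 17.5 kg packs = 35 kg) = 82.5 kg.
That is within the Class 6.1 road limit of 100 kg.
Class 5.1 quantity: 2.28 kg.
2.28 kg ≤ 2.5 kg (road limit, Class 5.1) — within limit.
Class 6.1 and Class 5.1 may not share an outer package.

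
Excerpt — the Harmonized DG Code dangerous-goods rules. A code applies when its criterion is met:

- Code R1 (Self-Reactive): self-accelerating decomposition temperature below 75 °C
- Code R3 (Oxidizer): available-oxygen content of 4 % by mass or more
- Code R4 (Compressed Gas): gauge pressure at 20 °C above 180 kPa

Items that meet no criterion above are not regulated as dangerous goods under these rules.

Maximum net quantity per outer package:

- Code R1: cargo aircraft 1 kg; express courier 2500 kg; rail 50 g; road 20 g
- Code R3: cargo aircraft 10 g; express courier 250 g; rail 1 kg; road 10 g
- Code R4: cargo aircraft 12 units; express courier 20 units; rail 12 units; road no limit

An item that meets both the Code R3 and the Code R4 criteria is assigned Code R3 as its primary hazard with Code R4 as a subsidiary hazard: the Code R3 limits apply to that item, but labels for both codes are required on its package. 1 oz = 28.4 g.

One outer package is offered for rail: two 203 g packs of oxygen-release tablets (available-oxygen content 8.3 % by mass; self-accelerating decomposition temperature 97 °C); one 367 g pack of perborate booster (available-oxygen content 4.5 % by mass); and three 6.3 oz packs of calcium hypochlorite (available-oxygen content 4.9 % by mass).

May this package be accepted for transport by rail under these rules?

Oxygen-release tablets: available-oxygen content 8.3 % by mass ≥ 4 % by mass → Code R3 (Oxidizer).
The perborate booster has available-oxygen content 4.5 % by mass, which is ≥ 4 % by mass, so it is Code R3 (Oxidizer).
With available-oxygen content 4.9 % by mass (≥ 4 % by mass), the calcium hypochlorite falls in Code R3.
Code R3 net quantity: (two 203 g packs = 406 g) + 367 g + (three 6.3 oz packs = 536.76 g) = 1309.76 g.
1309.76 g > 1 kg (rail limit, Code R3) — over the limit.

No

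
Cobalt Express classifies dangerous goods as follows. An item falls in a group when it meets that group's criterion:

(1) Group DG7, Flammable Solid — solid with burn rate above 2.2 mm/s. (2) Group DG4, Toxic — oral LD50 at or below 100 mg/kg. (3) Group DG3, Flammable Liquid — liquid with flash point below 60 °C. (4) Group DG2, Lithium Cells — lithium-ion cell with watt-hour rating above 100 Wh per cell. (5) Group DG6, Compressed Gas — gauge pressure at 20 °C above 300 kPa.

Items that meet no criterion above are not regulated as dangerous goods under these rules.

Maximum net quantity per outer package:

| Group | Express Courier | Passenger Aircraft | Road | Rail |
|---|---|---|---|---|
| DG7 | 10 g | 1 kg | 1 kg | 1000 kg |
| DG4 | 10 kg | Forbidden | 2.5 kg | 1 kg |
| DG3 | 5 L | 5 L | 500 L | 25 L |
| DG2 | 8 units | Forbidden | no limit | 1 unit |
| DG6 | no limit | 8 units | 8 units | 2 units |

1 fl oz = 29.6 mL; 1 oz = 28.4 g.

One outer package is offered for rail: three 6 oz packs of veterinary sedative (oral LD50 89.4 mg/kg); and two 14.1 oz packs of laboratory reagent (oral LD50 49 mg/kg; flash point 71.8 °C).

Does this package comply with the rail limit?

No

Veterinary sedative: oral LD50 89.4 mg/kg ≤ 100 mg/kg → Group DG4 (Toxic).
Laboratory reagent: oral LD50 49 mg/kg ≤ 100 mg/kg → Group DG4 (Toxic).
Total Group DG4: (three 6 oz packs = 511.2 g) + (two 14.1 oz packs = 800.88 g) = 1312.08 g.
1312.08 g exceeds the rail limit of 1 kg for Group DG4.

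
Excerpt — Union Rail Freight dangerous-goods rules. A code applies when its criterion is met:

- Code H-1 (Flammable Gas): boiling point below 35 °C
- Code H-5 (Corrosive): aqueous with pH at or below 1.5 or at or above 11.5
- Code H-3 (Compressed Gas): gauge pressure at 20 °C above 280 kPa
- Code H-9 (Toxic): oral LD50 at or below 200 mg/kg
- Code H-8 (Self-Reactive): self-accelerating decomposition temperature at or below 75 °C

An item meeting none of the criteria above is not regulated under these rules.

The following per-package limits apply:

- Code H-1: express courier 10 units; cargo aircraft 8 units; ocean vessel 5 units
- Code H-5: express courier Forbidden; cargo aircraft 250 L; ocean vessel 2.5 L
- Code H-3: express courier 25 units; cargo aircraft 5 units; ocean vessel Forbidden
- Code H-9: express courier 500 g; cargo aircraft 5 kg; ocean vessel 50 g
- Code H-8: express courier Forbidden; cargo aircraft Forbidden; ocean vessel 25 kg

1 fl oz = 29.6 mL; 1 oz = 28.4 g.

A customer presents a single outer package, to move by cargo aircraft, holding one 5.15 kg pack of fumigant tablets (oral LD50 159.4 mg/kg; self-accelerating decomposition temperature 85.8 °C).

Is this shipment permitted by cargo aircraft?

No

With oral LD50 159.4 mg/kg (≤ 200 mg/kg), the fumigant tablets fall in Code H-9.
Code H-9 quantity: 5.15 kg.
That exceeds the Code H-9 cargo aircraft limit of 5 kg.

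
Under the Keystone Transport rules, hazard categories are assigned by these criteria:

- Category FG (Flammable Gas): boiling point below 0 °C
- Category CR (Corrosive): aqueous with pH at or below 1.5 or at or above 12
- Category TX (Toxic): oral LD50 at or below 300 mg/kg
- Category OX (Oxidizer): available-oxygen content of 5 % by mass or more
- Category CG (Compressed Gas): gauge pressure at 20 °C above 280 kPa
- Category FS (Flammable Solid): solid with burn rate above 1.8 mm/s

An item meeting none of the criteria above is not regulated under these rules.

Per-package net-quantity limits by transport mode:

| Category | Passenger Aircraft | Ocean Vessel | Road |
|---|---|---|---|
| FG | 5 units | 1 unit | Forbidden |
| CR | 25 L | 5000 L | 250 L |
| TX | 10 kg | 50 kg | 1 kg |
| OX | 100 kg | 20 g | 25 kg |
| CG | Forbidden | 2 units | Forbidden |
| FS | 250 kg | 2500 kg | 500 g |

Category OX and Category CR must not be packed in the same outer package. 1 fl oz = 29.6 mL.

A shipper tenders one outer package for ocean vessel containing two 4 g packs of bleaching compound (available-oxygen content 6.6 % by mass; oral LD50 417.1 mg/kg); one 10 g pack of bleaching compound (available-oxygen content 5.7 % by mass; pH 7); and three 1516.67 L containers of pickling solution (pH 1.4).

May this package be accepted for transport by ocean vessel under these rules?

No

The bleaching compound has available-oxygen content 6.6 % by mass, which is ≥ 5 % by mass, so it is Category OX (Oxidizer).
With available-oxygen content 5.7 % by mass (≥ 5 % by mass), the bleaching compound falls in Category OX.
The pickling solution has pH 1.4, which is ≤ 1.5, so it is Category CR (Corrosive).
Total Category OX: (two 4 g packs = 8 g) + 10 g = 18 g.
18 g ≤ 20 g (ocean vessel limit, Category OX) — within limit.
Category CR quantity: three 1516.67 L containers = 4550.01 L.
4550.01 L ≤ 5000 L (ocean vessel limit, Category CR) — within limit.
Category OX and Category CR may not share an outer package.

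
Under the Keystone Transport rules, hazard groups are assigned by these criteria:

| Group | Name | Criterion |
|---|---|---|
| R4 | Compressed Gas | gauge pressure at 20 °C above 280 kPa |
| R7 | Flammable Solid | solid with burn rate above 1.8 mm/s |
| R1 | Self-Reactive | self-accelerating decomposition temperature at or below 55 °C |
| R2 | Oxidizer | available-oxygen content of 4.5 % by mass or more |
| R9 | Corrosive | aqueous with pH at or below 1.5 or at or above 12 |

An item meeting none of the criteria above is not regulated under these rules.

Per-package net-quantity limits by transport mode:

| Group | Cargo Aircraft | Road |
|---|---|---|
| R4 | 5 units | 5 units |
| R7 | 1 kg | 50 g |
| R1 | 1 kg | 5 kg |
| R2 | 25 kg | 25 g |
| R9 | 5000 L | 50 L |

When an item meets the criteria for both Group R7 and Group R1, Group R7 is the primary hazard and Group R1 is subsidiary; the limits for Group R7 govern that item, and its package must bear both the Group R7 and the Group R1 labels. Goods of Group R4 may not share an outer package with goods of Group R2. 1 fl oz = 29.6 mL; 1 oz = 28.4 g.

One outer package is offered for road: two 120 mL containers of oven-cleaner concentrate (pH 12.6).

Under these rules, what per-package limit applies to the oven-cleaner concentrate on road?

The oven-cleaner concentrate has pH 12.6, which is ≥ 12, so it is Group R9 (Corrosive).
The road limit for Group R9 is 50 L.

50 L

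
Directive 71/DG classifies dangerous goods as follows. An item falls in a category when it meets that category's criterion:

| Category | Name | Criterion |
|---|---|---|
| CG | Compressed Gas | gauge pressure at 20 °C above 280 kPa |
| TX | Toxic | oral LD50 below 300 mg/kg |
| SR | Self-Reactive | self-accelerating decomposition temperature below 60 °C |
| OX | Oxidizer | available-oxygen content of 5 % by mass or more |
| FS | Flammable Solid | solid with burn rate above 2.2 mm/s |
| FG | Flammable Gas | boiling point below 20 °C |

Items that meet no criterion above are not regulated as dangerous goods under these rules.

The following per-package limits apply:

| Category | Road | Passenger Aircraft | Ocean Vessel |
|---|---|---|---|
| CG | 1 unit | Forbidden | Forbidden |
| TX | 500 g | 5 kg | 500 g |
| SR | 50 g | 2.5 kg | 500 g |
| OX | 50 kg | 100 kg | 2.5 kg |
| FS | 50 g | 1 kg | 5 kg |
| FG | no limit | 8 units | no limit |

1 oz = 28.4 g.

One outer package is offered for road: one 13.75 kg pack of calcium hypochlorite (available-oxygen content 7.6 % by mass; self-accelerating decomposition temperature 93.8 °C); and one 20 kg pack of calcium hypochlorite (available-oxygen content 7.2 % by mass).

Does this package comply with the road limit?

Available-oxygen content 7.6 % by mass meets the Category OX criterion (Oxidizer), so the calcium hypochlorite is Category OX.
Available-oxygen content 7.2 % by mass meets the Category OX criterion (Oxidizer), so the calcium hypochlorite is Category OX.
Total Category OX: 13.75 kg + 20 kg = 33.75 kg.
That is within the Category OX road limit of 50 kg.

Yes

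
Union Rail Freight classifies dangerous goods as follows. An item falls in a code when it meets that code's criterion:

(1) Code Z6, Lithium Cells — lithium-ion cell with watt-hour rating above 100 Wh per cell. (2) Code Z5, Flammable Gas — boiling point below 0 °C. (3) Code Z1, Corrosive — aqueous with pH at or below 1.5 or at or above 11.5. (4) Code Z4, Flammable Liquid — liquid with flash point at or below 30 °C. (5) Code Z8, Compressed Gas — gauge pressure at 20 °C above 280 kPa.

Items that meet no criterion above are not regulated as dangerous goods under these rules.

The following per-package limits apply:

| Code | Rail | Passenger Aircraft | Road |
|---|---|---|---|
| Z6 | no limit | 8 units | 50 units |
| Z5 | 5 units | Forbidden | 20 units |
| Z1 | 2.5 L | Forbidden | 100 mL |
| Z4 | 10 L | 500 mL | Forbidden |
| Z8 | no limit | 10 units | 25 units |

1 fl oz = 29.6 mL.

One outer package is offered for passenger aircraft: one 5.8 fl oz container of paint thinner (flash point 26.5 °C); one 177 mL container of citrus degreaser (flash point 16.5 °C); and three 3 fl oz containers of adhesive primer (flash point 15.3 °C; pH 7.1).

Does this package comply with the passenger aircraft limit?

With flash point 26.5 °C (≤ 30 °C), the paint thinner falls in Code Z4.
Citrus degreaser: flash point 16.5 °C ≤ 30 °C → Code Z4 (Flammable Liquid).
Flash point 15.3 °C meets the Code Z4 criterion (Flammable Liquid), so the adhesive primer is Code Z4.
Total Code Z4: (one 5.8 fl oz container = 171.68 mL) + 177 mL + (three 3 fl oz containers = 266.4 mL) = 615.08 mL.
615.08 mL > 500 mL (passenger aircraft limit, Code Z4) — over the limit.

No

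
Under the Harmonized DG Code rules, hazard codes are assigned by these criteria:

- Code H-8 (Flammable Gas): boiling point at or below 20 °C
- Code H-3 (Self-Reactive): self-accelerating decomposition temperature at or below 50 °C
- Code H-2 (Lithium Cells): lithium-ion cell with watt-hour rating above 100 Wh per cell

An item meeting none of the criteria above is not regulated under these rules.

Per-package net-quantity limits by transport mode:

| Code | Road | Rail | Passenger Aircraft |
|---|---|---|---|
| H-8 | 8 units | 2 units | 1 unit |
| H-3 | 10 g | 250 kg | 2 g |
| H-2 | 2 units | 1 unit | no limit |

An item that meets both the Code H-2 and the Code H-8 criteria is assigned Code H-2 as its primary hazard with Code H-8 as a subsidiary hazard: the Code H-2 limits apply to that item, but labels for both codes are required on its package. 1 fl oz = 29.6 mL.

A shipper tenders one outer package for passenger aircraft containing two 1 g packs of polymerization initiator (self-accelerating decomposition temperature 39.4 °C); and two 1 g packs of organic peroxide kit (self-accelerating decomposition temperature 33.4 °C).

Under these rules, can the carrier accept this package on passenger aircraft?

No

Self-accelerating decomposition temperature 39.4 °C meets the Code H-3 criterion (Self-Reactive), so the polymerization initiator is Code H-3.
Organic peroxide kit: self-accelerating decomposition temperature 33.4 °C ≤ 50 °C → Code H-3 (Self-Reactive).
Total Code H-3: (two 1 g packs = 2 g) + (two 1 g packs = 2 g) = 4 g.
That exceeds the Code H-3 passenger aircraft limit of 2 g.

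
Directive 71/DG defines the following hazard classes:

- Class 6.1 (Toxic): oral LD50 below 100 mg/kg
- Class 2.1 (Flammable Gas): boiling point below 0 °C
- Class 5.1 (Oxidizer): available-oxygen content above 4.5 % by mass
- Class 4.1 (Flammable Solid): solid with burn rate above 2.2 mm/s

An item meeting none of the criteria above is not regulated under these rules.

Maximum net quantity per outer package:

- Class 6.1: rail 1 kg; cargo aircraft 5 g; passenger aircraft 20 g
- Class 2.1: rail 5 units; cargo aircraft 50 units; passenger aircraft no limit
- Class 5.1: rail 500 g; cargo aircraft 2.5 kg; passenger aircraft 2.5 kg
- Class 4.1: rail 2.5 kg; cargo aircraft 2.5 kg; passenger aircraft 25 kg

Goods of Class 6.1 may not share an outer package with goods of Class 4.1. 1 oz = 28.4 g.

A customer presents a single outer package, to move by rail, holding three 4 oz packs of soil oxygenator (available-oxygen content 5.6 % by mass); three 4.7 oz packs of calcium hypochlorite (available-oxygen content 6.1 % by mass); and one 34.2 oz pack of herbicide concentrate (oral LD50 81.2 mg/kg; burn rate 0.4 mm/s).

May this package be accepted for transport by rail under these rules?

With available-oxygen content 5.6 % by mass (> 4.5 % by mass), the soil oxygenator falls in Class 5.1.
Available-oxygen content 6.1 % by mass meets the Class 5.1 criterion (Oxidizer), so the calcium hypochlorite is Class 5.1.
The herbicide concentrate has oral LD50 81.2 mg/kg, which is < 100 mg/kg, so it is Class 6.1 (Toxic).
Total Class 5.1: (three 4 oz packs = 340.8 g) + (three 4.7 oz packs = 400.44 g) = 741.24 g.
741.24 g exceeds the rail limit of 500 g for Class 5.1.
Class 6.1 quantity: one 34.2 oz pack = 971.28 g.
971.28 g is within the rail limit of 1 kg for Class 6.1.
The segregation rule (Class 6.1 with Class 4.1) does not apply to Class 5.1 with Class 6.1.

No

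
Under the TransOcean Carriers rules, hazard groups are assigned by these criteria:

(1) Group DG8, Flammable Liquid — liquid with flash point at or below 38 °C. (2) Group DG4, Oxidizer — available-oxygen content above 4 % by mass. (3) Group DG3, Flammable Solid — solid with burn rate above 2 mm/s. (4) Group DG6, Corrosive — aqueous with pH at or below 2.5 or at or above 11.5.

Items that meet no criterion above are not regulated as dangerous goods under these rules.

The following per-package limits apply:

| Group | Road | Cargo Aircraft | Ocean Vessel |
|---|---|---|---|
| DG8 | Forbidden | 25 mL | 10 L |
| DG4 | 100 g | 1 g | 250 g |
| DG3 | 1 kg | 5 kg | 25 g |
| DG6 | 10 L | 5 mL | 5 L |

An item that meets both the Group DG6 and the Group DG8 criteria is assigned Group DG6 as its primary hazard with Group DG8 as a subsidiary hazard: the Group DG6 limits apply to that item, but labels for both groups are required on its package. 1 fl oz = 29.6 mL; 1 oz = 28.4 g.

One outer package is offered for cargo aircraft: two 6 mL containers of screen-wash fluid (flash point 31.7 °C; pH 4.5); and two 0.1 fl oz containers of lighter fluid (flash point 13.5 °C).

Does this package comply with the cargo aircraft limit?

Screen-wash fluid: flash point 31.7 °C ≤ 38 °C → Group DG8 (Flammable Liquid).
Lighter fluid: flash point 13.5 °C ≤ 38 °C → Group DG8 (Flammable Liquid).
Total Group DG8: (two 6 mL containers = 12 mL) + (two 0.1 fl oz containers = 5.92 mL) = 17.92 mL.
17.92 mL is within the cargo aircraft limit of 25 mL for Group DG8.

Yes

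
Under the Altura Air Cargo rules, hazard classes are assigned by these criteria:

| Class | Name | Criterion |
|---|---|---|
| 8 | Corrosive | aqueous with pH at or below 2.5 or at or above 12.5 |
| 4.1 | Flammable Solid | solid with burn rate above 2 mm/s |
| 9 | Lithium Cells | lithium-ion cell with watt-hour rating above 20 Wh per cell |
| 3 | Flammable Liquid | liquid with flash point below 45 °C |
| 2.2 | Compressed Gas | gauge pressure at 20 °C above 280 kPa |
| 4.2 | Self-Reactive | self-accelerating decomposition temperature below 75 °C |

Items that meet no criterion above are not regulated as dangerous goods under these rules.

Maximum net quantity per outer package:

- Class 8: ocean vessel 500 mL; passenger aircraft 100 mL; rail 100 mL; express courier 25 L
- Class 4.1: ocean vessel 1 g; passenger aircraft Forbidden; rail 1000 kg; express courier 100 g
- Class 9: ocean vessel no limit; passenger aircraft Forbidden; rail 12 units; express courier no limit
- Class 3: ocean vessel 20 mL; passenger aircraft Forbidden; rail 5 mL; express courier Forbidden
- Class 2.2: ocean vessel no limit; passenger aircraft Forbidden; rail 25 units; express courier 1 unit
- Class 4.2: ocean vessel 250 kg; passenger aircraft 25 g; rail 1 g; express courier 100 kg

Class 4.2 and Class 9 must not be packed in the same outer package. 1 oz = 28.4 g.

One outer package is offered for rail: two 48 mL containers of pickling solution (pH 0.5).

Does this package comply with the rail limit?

Yes

With pH 0.5 (≤ 2.5), the pickling solution falls in Class 8.
Class 8 quantity: two 48 mL containers = 96 mL.
96 mL is within the rail limit of 100 mL for Class 8.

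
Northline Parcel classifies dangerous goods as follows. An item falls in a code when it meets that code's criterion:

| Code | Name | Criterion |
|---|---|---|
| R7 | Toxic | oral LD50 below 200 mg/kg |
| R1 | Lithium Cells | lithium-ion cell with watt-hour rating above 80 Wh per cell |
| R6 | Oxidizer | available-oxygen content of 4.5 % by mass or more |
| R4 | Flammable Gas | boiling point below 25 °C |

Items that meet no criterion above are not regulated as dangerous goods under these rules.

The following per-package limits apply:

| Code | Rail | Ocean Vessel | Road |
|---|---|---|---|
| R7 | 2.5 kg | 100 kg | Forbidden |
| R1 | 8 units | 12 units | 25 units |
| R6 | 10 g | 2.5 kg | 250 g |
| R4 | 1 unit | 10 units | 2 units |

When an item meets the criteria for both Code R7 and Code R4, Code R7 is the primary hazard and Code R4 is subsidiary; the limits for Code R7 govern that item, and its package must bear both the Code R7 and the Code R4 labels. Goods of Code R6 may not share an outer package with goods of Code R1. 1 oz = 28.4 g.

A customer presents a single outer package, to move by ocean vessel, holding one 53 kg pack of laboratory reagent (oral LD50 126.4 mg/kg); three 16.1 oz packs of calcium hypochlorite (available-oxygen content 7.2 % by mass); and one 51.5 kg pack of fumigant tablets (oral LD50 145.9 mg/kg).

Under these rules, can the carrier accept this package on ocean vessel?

No

Oral LD50 126.4 mg/kg meets the Code R7 criterion (Toxic), so the laboratory reagent is Code R7.
The calcium hypochlorite has available-oxygen content 7.2 % by mass, which is ≥ 4.5 % by mass, so it is Code R6 (Oxidizer).
The fumigant tablets have oral LD50 145.9 mg/kg, which is < 200 mg/kg, so they are Code R7 (Toxic).
Code R7 net quantity: 53 kg + 51.5 kg = 104.5 kg.
104.5 kg > 100 kg (ocean vessel limit, Code R7) — over the limit.
Code R6 quantity: three 16.1 oz packs = 1371.72 g.
1371.72 g is within the ocean vessel limit of 2.5 kg for Code R6.
The segregation rule (Code R6 with Code R1) does not apply to Code R7 with Code R6.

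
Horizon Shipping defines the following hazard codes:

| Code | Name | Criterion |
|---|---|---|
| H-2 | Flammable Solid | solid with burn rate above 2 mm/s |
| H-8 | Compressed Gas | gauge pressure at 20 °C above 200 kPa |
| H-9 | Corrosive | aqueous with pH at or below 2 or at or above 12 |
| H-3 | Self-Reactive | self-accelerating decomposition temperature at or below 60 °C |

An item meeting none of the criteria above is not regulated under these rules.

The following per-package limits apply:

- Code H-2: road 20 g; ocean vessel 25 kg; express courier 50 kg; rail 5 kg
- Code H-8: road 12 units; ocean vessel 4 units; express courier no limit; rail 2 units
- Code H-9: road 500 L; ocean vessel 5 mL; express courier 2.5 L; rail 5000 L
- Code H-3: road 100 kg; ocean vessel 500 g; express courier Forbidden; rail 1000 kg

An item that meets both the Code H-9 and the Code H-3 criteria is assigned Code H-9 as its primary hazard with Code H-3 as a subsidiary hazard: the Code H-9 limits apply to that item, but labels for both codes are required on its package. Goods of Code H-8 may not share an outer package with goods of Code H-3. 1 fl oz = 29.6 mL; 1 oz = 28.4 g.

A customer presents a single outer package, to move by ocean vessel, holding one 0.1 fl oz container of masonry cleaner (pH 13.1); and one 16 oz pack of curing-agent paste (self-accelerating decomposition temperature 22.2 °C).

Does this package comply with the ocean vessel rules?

Yes

The masonry cleaner has pH 13.1, which is ≥ 12, so it is Code H-9 (Corrosive).
The curing-agent paste has self-accelerating decomposition temperature 22.2 °C, which is ≤ 60 °C, so it is Code H-3 (Self-Reactive).
Code H-9 quantity: one 0.1 fl oz container = 2.96 mL.
That is within the Code H-9 ocean vessel limit of 5 mL.
Code H-3 quantity: one 16 oz pack = 454.4 g.
454.4 g is within the ocean vessel limit of 500 g for Code H-3.
The segregation rule (Code H-8 with Code H-3) does not apply to Code H-9 with Code H-3.
Every hazard code is within its ocean vessel limit and no segregation rule is violated.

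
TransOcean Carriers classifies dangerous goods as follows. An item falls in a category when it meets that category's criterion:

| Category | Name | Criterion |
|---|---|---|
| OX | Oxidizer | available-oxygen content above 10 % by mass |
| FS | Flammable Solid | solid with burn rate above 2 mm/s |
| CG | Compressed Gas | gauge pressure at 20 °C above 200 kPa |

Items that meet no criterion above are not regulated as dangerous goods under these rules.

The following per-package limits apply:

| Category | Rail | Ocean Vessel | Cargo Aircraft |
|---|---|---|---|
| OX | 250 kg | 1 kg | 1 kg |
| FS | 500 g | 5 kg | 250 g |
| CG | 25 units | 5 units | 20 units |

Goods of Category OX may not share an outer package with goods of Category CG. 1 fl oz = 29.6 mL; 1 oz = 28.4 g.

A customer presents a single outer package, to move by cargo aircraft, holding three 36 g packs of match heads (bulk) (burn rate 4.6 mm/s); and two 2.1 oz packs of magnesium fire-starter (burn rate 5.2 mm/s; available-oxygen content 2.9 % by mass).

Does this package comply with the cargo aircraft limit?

Burn rate 4.6 mm/s meets the Category FS criterion (Flammable Solid), so the match heads (bulk) are Category FS.
Burn rate 5.2 mm/s meets the Category FS criterion (Flammable Solid), so the magnesium fire-starter is Category FS.
Category FS net quantity: (three 36 g packs = 108 g) + (two 2.1 oz packs = 119.28 g) = 227.28 g.
227.28 g is within the cargo aircraft limit of 250 g for Category FS.

Yes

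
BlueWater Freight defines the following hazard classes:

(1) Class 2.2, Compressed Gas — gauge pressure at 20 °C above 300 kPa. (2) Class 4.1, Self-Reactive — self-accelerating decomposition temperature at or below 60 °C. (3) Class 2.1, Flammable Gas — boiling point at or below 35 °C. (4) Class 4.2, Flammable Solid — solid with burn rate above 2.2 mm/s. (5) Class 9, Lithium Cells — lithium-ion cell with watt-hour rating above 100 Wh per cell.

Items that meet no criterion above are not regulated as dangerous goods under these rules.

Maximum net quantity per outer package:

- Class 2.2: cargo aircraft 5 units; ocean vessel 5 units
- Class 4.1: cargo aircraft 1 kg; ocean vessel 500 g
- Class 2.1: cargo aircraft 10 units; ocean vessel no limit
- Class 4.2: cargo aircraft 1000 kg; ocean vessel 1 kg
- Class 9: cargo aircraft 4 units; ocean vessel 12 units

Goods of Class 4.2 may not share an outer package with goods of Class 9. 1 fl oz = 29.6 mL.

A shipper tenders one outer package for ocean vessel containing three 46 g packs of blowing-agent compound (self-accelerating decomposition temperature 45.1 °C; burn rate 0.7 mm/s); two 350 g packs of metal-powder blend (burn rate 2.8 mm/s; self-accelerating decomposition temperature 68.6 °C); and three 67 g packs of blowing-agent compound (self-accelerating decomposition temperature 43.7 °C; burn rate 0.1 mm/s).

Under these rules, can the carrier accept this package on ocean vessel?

Yes

The blowing-agent compound has self-accelerating decomposition temperature 45.1 °C, which is ≤ 60 °C, so it is Class 4.1 (Self-Reactive).
The metal-powder blend has burn rate 2.8 mm/s, which is > 2.2 mm/s, so it is Class 4.2 (Flammable Solid).
Self-accelerating decomposition temperature 43.7 °C meets the Class 4.1 criterion (Self-Reactive), so the blowing-agent compound is Class 4.1.
Class 4.2 quantity: two 350 g packs = 700 g.
700 g is within the ocean vessel limit of 1 kg for Class 4.2.
Total Class 4.1: (three 46 g packs = 138 g) + (three 67 g packs = 201 g) = 339 g.
339 g ≤ 500 g (ocean vessel limit, Class 4.1) — within limit.
The segregation rule (Class 4.2 with Class 9) does not apply to Class 4.2 with Class 4.1.
Every hazard class is within its ocean vessel limit and no segregation rule is violated.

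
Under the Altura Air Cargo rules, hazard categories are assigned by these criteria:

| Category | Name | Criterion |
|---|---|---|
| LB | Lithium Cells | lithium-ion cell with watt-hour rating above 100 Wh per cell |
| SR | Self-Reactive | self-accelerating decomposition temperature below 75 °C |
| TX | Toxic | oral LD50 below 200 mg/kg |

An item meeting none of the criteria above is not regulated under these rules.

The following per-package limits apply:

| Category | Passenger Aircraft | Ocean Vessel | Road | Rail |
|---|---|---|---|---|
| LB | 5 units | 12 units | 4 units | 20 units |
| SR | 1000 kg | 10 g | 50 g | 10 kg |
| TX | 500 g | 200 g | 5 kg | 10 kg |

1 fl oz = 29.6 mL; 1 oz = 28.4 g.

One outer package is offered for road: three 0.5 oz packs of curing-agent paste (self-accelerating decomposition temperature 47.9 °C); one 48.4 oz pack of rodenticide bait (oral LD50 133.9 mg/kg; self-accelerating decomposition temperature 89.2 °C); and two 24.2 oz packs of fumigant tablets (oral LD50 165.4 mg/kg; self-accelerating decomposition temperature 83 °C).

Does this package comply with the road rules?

Yes

With self-accelerating decomposition temperature 47.9 °C (< 75 °C), the curing-agent paste falls in Category SR.
The rodenticide bait has oral LD50 133.9 mg/kg, which is < 200 mg/kg, so it is Category TX (Toxic).
Fumigant tablets: oral LD50 165.4 mg/kg < 200 mg/kg → Category TX (Toxic).
Category TX net quantity: (one 48.4 oz pack = 1374.56 g) + (two 24.2 oz packs = 1374.56 g) = 2749.12 g.
That is within the Category TX road limit of 5 kg.
Category SR quantity: three 0.5 oz packs = 42.6 g.
42.6 g ≤ 50 g (road limit, Category SR) — within limit.
Every hazard category is within its road limit and no segregation rule is violated.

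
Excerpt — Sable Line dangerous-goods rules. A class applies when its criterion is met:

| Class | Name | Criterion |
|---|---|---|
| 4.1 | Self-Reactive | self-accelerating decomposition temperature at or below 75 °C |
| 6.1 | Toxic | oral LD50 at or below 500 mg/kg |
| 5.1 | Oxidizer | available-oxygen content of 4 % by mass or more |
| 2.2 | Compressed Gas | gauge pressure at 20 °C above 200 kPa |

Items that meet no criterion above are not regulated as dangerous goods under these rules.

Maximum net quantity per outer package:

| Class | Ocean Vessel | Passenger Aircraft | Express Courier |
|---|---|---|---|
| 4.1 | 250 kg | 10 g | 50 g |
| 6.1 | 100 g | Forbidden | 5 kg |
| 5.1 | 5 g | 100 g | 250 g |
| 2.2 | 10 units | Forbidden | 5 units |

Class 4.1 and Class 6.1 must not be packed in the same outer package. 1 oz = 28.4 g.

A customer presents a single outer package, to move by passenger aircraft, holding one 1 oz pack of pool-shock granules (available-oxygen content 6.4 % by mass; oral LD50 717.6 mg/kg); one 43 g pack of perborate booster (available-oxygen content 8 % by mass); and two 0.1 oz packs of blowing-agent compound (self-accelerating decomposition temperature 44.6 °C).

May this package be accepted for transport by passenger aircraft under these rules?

Pool-shock granules: available-oxygen content 6.4 % by mass ≥ 4 % by mass → Class 5.1 (Oxidizer).
Perborate booster: available-oxygen content 8 % by mass ≥ 4 % by mass → Class 5.1 (Oxidizer).
With self-accelerating decomposition temperature 44.6 °C (≤ 75 °C), the blowing-agent compound falls in Class 4.1.
Class 4.1 quantity: two 0.1 oz packs = 5.68 g.
That is within the Class 4.1 passenger aircraft limit of 10 g.
Total Class 5.1: (one 1 oz pack = 28.4 g) + 43 g = 71.4 g.
That is within the Class 5.1 passenger aircraft limit of 100 g.
The segregation rule (Class 4.1 with Class 6.1) does not apply to Class 4.1 with Class 5.1.
Every hazard class is within its passenger aircraft limit and no segregation rule is violated.

Yes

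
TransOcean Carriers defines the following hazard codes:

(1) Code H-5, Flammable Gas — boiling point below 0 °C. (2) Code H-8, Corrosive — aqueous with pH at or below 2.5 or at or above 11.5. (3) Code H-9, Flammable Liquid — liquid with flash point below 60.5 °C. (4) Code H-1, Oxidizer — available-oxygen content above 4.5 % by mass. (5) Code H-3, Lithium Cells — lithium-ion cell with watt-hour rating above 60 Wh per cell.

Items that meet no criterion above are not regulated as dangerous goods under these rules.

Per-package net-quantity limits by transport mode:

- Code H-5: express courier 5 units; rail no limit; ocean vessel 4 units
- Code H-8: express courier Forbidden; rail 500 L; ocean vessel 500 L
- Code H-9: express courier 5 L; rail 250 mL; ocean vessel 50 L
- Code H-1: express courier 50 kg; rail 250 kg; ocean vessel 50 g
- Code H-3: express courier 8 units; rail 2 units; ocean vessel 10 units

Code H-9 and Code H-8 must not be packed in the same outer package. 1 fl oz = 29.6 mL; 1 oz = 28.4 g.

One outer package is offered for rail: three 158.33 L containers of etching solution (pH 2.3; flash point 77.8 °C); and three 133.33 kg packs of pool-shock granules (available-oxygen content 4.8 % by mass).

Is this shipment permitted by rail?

No

With pH 2.3 (≤ 2.5), the etching solution falls in Code H-8.
Pool-shock granules: available-oxygen content 4.8 % by mass > 4.5 % by mass → Code H-1 (Oxidizer).
Code H-1 quantity: three 133.33 kg packs = 399.99 kg.
399.99 kg > 250 kg (rail limit, Code H-1) — over the limit.
Code H-8 quantity: three 158.33 L containers = 474.99 L.
474.99 L is within the rail limit of 500 L for Code H-8.
The segregation rule (Code H-9 with Code H-8) does not apply to Code H-1 with Code H-8.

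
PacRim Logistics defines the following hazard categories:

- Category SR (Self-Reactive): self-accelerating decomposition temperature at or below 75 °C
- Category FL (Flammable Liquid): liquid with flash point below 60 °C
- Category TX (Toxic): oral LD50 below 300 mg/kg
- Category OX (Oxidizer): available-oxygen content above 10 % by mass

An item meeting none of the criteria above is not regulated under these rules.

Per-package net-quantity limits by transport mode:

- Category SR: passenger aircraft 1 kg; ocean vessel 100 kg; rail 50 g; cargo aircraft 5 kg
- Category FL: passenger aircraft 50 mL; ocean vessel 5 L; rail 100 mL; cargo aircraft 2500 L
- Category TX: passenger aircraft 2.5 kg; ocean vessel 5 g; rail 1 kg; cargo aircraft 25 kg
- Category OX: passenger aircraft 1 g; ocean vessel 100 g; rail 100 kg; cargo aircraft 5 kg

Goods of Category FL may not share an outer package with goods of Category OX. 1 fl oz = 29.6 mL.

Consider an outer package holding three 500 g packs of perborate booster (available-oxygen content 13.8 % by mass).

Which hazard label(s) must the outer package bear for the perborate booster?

Perborate booster: available-oxygen content 13.8 % by mass > 10 % by mass → Category OX (Oxidizer).
Only the Category OX label is required.

Category OX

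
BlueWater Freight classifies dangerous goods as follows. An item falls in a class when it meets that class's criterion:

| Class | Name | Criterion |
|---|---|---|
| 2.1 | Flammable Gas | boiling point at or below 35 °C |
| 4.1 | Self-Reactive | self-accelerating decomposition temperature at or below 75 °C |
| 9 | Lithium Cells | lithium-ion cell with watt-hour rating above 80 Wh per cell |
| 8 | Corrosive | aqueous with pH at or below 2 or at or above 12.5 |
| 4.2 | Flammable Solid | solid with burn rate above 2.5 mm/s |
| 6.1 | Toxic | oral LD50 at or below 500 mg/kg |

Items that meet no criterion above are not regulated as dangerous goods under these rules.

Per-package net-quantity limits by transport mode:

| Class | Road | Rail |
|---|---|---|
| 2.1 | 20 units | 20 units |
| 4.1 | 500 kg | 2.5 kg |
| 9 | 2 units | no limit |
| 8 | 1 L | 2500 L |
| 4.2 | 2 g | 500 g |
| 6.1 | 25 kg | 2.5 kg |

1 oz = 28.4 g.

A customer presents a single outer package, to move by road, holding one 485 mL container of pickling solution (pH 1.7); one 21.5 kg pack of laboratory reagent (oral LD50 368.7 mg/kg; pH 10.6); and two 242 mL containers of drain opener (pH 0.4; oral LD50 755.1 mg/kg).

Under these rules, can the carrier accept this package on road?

pH 1.7 meets the Class 8 criterion (Corrosive), so the pickling solution is Class 8.
Oral LD50 368.7 mg/kg meets the Class 6.1 criterion (Toxic), so the laboratory reagent is Class 6.1.
pH 0.4 meets the Class 8 criterion (Corrosive), so the drain opener is Class 8.
Class 6.1 quantity: 21.5 kg.
That is within the Class 6.1 road limit of 25 kg.
Class 8 net quantity: 485 mL + (two 242 mL containers = 484 mL) = 969 mL.
969 mL ≤ 1 L (road limit, Class 8) — within limit.
Every hazard class is within its road limit and no segregation rule is violated.

Yes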